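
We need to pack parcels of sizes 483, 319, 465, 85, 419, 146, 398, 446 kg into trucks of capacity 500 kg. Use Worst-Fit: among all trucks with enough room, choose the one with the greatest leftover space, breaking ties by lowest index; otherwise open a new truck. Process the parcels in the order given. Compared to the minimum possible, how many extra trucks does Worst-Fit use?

Worst-Fit: [483] [319,85] [465] [419] [146] [398] [446] → 7 trucks.
Total size 2761 kg; any packing needs at least ⌈2761/500⌉ = 6 trucks.
An optimal packing achieves that bound: [483] [465] [446] [419] [398,85] [319,146] → 6 trucks.
Excess: 7 − 6 = 1.

1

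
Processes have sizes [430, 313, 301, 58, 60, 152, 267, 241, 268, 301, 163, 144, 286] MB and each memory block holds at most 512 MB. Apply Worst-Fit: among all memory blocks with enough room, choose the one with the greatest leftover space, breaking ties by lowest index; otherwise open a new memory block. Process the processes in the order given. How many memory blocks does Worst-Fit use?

7 memory blocks

memory block 1: place 430 MB, 82 MB left
memory block 2: place 313 MB, 199 MB left
memory block 3: place 301 MB, 211 MB left
memory block 3: place 58 MB, 153 MB left
memory block 2: place 60 MB, 139 MB left
memory block 3: place 152 MB, 1 MB left
memory block 4: place 267 MB, 245 MB left
memory block 4: place 241 MB, 4 MB left
memory block 5: place 268 MB, 244 MB left
memory block 6: place 301 MB, 211 MB left
memory block 5: place 163 MB, 81 MB left
memory block 6: place 144 MB, 67 MB left
memory block 7: place 286 MB, 226 MB left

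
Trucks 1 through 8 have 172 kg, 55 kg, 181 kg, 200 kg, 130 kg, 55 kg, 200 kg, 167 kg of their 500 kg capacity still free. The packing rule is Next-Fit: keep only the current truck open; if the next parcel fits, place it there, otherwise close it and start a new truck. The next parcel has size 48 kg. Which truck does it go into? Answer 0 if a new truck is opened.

8

Next-Fit only looks at truck 8, which has 167 kg free.
48 kg fits there.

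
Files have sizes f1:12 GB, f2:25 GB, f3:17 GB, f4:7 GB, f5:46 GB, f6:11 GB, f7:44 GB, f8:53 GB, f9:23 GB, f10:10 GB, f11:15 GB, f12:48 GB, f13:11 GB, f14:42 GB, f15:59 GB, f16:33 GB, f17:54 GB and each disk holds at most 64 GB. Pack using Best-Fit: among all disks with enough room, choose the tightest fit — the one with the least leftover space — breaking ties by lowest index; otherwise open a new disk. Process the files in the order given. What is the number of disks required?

disk 1: place f1 (12 GB), 52 GB left
disk 1: place f2 (25 GB), 27 GB left
disk 1: place f3 (17 GB), 10 GB left
disk 1: place f4 (7 GB), 3 GB left
disk 2: place f5 (46 GB), 18 GB left
disk 2: place f6 (11 GB), 7 GB left
disk 3: place f7 (44 GB), 20 GB left
disk 4: place f8 (53 GB), 11 GB left
disk 5: place f9 (23 GB), 41 GB left
disk 4: place f10 (10 GB), 1 GB left
disk 3: place f11 (15 GB), 5 GB left
disk 6: place f12 (48 GB), 16 GB left
disk 6: place f13 (11 GB), 5 GB left
disk 7: place f14 (42 GB), 22 GB left
disk 8: place f15 (59 GB), 5 GB left
disk 5: place f16 (33 GB), 8 GB left
disk 9: place f17 (54 GB), 10 GB left

9 disks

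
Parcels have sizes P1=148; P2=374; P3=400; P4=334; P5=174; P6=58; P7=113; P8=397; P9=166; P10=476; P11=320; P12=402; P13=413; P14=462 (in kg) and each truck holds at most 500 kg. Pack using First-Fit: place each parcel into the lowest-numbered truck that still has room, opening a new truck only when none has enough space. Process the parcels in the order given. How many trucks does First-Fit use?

10 trucks

P1 (148 kg) → truck 1 (remaining 352 kg)
P2 (374 kg) → truck 2 (remaining 126 kg)
P3 (400 kg) → truck 3 (remaining 100 kg)
P4 (334 kg) → truck 1 (remaining 18 kg)
P5 (174 kg) → truck 4 (remaining 326 kg)
P6 (58 kg) → truck 2 (remaining 68 kg)
P7 (113 kg) → truck 4 (remaining 213 kg)
P8 (397 kg) → truck 5 (remaining 103 kg)
P9 (166 kg) → truck 4 (remaining 47 kg)
P10 (476 kg) → truck 6 (remaining 24 kg)
P11 (320 kg) → truck 7 (remaining 180 kg)
P12 (402 kg) → truck 8 (remaining 98 kg)
P13 (413 kg) → truck 9 (remaining 87 kg)
P14 (462 kg) → truck 10 (remaining 38 kg)
Final trucks: [148,334] [374,58] [400] [174,113,166] [397] [476] [320] [402] [413] [462].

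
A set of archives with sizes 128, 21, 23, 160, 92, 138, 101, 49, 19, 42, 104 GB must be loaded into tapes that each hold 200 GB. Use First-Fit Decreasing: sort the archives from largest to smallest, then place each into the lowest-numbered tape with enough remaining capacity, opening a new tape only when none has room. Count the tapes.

5

Sorted descending: 160, 138, 128, 104, 101, 92, 49, 42, 23, 21, 19.
160 GB → tape 1 (remaining 40 GB)
138 GB → tape 2 (remaining 62 GB)
128 GB → tape 3 (remaining 72 GB)
104 GB → tape 4 (remaining 96 GB)
101 GB → tape 5 (remaining 99 GB)
92 GB → tape 4 (remaining 4 GB)
49 GB → tape 2 (remaining 13 GB)
42 GB → tape 3 (remaining 30 GB)
23 GB → tape 1 (remaining 17 GB)
21 GB → tape 3 (remaining 9 GB)
19 GB → tape 5 (remaining 80 GB)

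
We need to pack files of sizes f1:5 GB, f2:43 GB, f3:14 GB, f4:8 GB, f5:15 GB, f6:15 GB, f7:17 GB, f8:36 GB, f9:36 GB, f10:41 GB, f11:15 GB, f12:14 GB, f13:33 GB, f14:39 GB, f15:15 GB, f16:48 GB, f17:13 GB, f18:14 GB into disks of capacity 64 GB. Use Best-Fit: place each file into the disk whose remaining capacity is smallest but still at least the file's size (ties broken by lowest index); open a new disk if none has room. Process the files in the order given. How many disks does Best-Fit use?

f1 (5 GB) → disk 1 (remaining 59 GB)
f2 (43 GB) → disk 1 (remaining 16 GB)
f3 (14 GB) → disk 1 (remaining 2 GB)
f4 (8 GB) → disk 2 (remaining 56 GB)
f5 (15 GB) → disk 2 (remaining 41 GB)
f6 (15 GB) → disk 2 (remaining 26 GB)
f7 (17 GB) → disk 2 (remaining 9 GB)
f8 (36 GB) → disk 3 (remaining 28 GB)
f9 (36 GB) → disk 4 (remaining 28 GB)
f10 (41 GB) → disk 5 (remaining 23 GB)
f11 (15 GB) → disk 5 (remaining 8 GB)
f12 (14 GB) → disk 3 (remaining 14 GB)
f13 (33 GB) → disk 6 (remaining 31 GB)
f14 (39 GB) → disk 7 (remaining 25 GB)
f15 (15 GB) → disk 7 (remaining 10 GB)
f16 (48 GB) → disk 8 (remaining 16 GB)
f17 (13 GB) → disk 3 (remaining 1 GB)
f18 (14 GB) → disk 8 (remaining 2 GB)
Final disks: [5,43,14] [8,15,15,17] [36,14,13] [36] [41,15] [33] [39,15] [48,14].

8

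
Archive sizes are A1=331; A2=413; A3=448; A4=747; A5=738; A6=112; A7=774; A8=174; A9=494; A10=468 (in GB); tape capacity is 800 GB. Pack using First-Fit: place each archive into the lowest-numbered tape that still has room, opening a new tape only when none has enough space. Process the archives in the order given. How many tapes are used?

7

tape 1: place A1 (331 GB), 469 GB left
tape 1: place A2 (413 GB), 56 GB left
tape 2: place A3 (448 GB), 352 GB left
tape 3: place A4 (747 GB), 53 GB left
tape 4: place A5 (738 GB), 62 GB left
tape 2: place A6 (112 GB), 240 GB left
tape 5: place A7 (774 GB), 26 GB left
tape 2: place A8 (174 GB), 66 GB left
tape 6: place A9 (494 GB), 306 GB left
tape 7: place A10 (468 GB), 332 GB left
Final tapes: [331,413] [448,112,174] [747] [738] [774] [494] [468].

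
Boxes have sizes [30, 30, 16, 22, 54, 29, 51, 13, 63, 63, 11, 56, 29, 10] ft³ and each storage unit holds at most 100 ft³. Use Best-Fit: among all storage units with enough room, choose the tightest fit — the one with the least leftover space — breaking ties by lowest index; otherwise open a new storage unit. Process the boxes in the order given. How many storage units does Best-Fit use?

6

Put 30 ft³ in storage unit 1; 70 ft³ remain.
Put 30 ft³ in storage unit 1; 40 ft³ remain.
Put 16 ft³ in storage unit 1; 24 ft³ remain.
Put 22 ft³ in storage unit 1; 2 ft³ remain.
Put 54 ft³ in storage unit 2; 46 ft³ remain.
Put 29 ft³ in storage unit 2; 17 ft³ remain.
Put 51 ft³ in storage unit 3; 49 ft³ remain.
Put 13 ft³ in storage unit 2; 4 ft³ remain.
Put 63 ft³ in storage unit 4; 37 ft³ remain.
Put 63 ft³ in storage unit 5; 37 ft³ remain.
Put 11 ft³ in storage unit 4; 26 ft³ remain.
Put 56 ft³ in storage unit 6; 44 ft³ remain.
Put 29 ft³ in storage unit 5; 8 ft³ remain.
Put 10 ft³ in storage unit 4; 16 ft³ remain.
Final storage units: [30,30,16,22] [54,29,13] [51] [63,11,10] [63,29] [56].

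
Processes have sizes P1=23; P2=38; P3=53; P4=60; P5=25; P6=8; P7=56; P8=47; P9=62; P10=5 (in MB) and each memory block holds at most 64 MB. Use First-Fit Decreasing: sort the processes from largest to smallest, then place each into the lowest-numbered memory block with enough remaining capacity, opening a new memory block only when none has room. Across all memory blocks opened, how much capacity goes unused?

71

Sorted descending: 62, 60, 56, 53, 47, 38, 25, 23, 8, 5.
62 MB → memory block 1 (remaining 2 MB)
60 MB → memory block 2 (remaining 4 MB)
56 MB → memory block 3 (remaining 8 MB)
53 MB → memory block 4 (remaining 11 MB)
47 MB → memory block 5 (remaining 17 MB)
38 MB → memory block 6 (remaining 26 MB)
25 MB → memory block 6 (remaining 1 MB)
23 MB → memory block 7 (remaining 41 MB)
8 MB → memory block 3 (remaining 0 MB)
5 MB → memory block 4 (remaining 6 MB)
7 memory blocks × 64 MB = 448 MB; used 377 MB; unused 71 MB.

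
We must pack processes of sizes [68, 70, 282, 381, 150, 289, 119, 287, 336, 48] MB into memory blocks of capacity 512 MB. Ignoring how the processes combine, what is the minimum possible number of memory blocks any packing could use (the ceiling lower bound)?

Total size = 68 + 70 + 282 + 381 + 150 + 289 + 119 + 287 + 336 + 48 = 2030 MB.
⌈2030 / 512⌉ = 4.

4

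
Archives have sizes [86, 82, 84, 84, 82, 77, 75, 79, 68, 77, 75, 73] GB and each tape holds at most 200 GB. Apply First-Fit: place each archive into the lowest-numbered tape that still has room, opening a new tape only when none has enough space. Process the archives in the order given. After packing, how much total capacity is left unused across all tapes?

258

86 GB → tape 1 (remaining 114 GB)
82 GB → tape 1 (remaining 32 GB)
84 GB → tape 2 (remaining 116 GB)
84 GB → tape 2 (remaining 32 GB)
82 GB → tape 3 (remaining 118 GB)
77 GB → tape 3 (remaining 41 GB)
75 GB → tape 4 (remaining 125 GB)
79 GB → tape 4 (remaining 46 GB)
68 GB → tape 5 (remaining 132 GB)
77 GB → tape 5 (remaining 55 GB)
75 GB → tape 6 (remaining 125 GB)
73 GB → tape 6 (remaining 52 GB)
6 tapes × 200 GB = 1200 GB; used 942 GB; unused 258 GB.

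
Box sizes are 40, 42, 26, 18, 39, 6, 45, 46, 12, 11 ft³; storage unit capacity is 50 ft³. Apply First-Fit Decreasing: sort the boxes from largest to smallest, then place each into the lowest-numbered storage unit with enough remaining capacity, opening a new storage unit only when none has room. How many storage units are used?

Sorted descending: 46, 45, 42, 40, 39, 26, 18, 12, 11, 6.
storage unit 1: place 46 ft³, 4 ft³ left
storage unit 2: place 45 ft³, 5 ft³ left
storage unit 3: place 42 ft³, 8 ft³ left
storage unit 4: place 40 ft³, 10 ft³ left
storage unit 5: place 39 ft³, 11 ft³ left
storage unit 6: place 26 ft³, 24 ft³ left
storage unit 6: place 18 ft³, 6 ft³ left
storage unit 7: place 12 ft³, 38 ft³ left
storage unit 5: place 11 ft³, 0 ft³ left
storage unit 3: place 6 ft³, 2 ft³ left

7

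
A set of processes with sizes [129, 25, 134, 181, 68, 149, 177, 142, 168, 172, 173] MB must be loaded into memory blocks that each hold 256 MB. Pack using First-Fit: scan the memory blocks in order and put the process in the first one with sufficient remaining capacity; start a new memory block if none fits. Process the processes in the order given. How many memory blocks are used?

9

129 MB → memory block 1 (remaining 127 MB)
25 MB → memory block 1 (remaining 102 MB)
134 MB → memory block 2 (remaining 122 MB)
181 MB → memory block 3 (remaining 75 MB)
68 MB → memory block 1 (remaining 34 MB)
149 MB → memory block 4 (remaining 107 MB)
177 MB → memory block 5 (remaining 79 MB)
142 MB → memory block 6 (remaining 114 MB)
168 MB → memory block 7 (remaining 88 MB)
172 MB → memory block 8 (remaining 84 MB)
173 MB → memory block 9 (remaining 83 MB)
Final memory blocks: [129,25,68] [134] [181] [149] [177] [142] [168] [172] [173].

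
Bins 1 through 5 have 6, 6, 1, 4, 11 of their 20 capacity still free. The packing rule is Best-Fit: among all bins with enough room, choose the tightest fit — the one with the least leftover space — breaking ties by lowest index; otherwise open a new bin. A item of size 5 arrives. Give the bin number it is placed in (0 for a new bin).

1

Bins with room: bin 1 (6), bin 2 (6), bin 5 (11).
Tightest fit is bin 1 with 6 free.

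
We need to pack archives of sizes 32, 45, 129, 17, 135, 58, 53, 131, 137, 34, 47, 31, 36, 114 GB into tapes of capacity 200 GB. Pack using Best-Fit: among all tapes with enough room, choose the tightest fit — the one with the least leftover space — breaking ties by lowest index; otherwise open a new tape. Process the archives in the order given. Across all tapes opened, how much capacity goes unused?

201

tape 1: place 32 GB, 168 GB left
tape 1: place 45 GB, 123 GB left
tape 2: place 129 GB, 71 GB left
tape 2: place 17 GB, 54 GB left
tape 3: place 135 GB, 65 GB left
tape 3: place 58 GB, 7 GB left
tape 2: place 53 GB, 1 GB left
tape 4: place 131 GB, 69 GB left
tape 5: place 137 GB, 63 GB left
tape 5: place 34 GB, 29 GB left
tape 4: place 47 GB, 22 GB left
tape 1: place 31 GB, 92 GB left
tape 1: place 36 GB, 56 GB left
tape 6: place 114 GB, 86 GB left
6 tapes × 200 GB = 1200 GB; used 999 GB; unused 201 GB.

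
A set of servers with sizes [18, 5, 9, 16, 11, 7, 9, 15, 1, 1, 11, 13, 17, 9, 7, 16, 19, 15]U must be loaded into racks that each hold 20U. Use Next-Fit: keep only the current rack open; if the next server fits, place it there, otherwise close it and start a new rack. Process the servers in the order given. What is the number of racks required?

13

18U → rack 1 (remaining 2U)
5U → rack 2 (remaining 15U)
9U → rack 2 (remaining 6U)
16U → rack 3 (remaining 4U)
11U → rack 4 (remaining 9U)
7U → rack 4 (remaining 2U)
9U → rack 5 (remaining 11U)
15U → rack 6 (remaining 5U)
1U → rack 6 (remaining 4U)
1U → rack 6 (remaining 3U)
11U → rack 7 (remaining 9U)
13U → rack 8 (remaining 7U)
17U → rack 9 (remaining 3U)
9U → rack 10 (remaining 11U)
7U → rack 10 (remaining 4U)
16U → rack 11 (remaining 4U)
19U → rack 12 (remaining 1U)
15U → rack 13 (remaining 5U)
Final racks: [18] [5,9] [16] [11,7] [9] [15,1,1] [11] [13] [17] [9,7] [16] [19] [15].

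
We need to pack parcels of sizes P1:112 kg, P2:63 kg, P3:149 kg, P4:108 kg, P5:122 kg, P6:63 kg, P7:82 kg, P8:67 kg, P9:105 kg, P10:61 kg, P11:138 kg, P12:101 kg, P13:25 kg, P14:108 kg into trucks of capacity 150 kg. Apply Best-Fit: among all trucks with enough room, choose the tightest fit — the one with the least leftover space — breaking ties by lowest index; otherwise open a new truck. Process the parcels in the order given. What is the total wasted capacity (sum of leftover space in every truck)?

346

truck 1: place P1 (112 kg), 38 kg left
truck 2: place P2 (63 kg), 87 kg left
truck 3: place P3 (149 kg), 1 kg left
truck 4: place P4 (108 kg), 42 kg left
truck 5: place P5 (122 kg), 28 kg left
truck 2: place P6 (63 kg), 24 kg left
truck 6: place P7 (82 kg), 68 kg left
truck 6: place P8 (67 kg), 1 kg left
truck 7: place P9 (105 kg), 45 kg left
truck 8: place P10 (61 kg), 89 kg left
truck 9: place P11 (138 kg), 12 kg left
truck 10: place P12 (101 kg), 49 kg left
truck 5: place P13 (25 kg), 3 kg left
truck 11: place P14 (108 kg), 42 kg left
11 trucks × 150 kg = 1650 kg; used 1304 kg; unused 346 kg.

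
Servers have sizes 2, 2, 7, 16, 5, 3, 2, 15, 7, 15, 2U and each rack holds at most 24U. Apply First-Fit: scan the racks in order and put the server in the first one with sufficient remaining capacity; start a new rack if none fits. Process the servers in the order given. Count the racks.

rack 1: place 2U, 22U left
rack 1: place 2U, 20U left
rack 1: place 7U, 13U left
rack 2: place 16U, 8U left
rack 1: place 5U, 8U left
rack 1: place 3U, 5U left
rack 1: place 2U, 3U left
rack 3: place 15U, 9U left
rack 2: place 7U, 1U left
rack 4: place 15U, 9U left
rack 1: place 2U, 1U left

4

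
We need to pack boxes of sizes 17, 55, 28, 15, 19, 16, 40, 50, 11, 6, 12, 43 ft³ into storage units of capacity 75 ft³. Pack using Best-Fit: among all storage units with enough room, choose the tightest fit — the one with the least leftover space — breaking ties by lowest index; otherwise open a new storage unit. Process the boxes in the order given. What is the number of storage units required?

5

17 ft³ → storage unit 1 (remaining 58 ft³)
55 ft³ → storage unit 1 (remaining 3 ft³)
28 ft³ → storage unit 2 (remaining 47 ft³)
15 ft³ → storage unit 2 (remaining 32 ft³)
19 ft³ → storage unit 2 (remaining 13 ft³)
16 ft³ → storage unit 3 (remaining 59 ft³)
40 ft³ → storage unit 3 (remaining 19 ft³)
50 ft³ → storage unit 4 (remaining 25 ft³)
11 ft³ → storage unit 2 (remaining 2 ft³)
6 ft³ → storage unit 3 (remaining 13 ft³)
12 ft³ → storage unit 3 (remaining 1 ft³)
43 ft³ → storage unit 5 (remaining 32 ft³)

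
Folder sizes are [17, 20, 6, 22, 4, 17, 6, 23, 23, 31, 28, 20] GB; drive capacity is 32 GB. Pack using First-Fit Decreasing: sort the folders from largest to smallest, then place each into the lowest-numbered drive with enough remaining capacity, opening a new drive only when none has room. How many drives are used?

9 drives

Sorted descending: 31, 28, 23, 23, 22, 20, 20, 17, 17, 6, 6, 4.
Put 31 GB in drive 1; 1 GB remain.
Put 28 GB in drive 2; 4 GB remain.
Put 23 GB in drive 3; 9 GB remain.
Put 23 GB in drive 4; 9 GB remain.
Put 22 GB in drive 5; 10 GB remain.
Put 20 GB in drive 6; 12 GB remain.
Put 20 GB in drive 7; 12 GB remain.
Put 17 GB in drive 8; 15 GB remain.
Put 17 GB in drive 9; 15 GB remain.
Put 6 GB in drive 3; 3 GB remain.
Put 6 GB in drive 4; 3 GB remain.
Put 4 GB in drive 2; 0 GB remain.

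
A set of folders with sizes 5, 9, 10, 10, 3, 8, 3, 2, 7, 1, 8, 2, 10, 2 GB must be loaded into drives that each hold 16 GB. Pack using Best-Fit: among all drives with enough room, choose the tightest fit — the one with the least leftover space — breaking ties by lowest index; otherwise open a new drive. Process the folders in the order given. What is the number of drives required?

6 drives

drive 1: place 5 GB, 11 GB left
drive 1: place 9 GB, 2 GB left
drive 2: place 10 GB, 6 GB left
drive 3: place 10 GB, 6 GB left
drive 2: place 3 GB, 3 GB left
drive 4: place 8 GB, 8 GB left
drive 2: place 3 GB, 0 GB left
drive 1: place 2 GB, 0 GB left
drive 4: place 7 GB, 1 GB left
drive 4: place 1 GB, 0 GB left
drive 5: place 8 GB, 8 GB left
drive 3: place 2 GB, 4 GB left
drive 6: place 10 GB, 6 GB left
drive 3: place 2 GB, 2 GB left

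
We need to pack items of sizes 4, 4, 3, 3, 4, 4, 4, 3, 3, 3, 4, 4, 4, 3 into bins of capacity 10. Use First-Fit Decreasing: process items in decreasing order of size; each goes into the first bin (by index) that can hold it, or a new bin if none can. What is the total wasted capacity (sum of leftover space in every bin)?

10

Sorted descending: 4, 4, 4, 4, 4, 4, 4, 4, 3, 3, 3, 3, 3, 3.
bin 1: place 4, 6 left
bin 1: place 4, 2 left
bin 2: place 4, 6 left
bin 2: place 4, 2 left
bin 3: place 4, 6 left
bin 3: place 4, 2 left
bin 4: place 4, 6 left
bin 4: place 4, 2 left
bin 5: place 3, 7 left
bin 5: place 3, 4 left
bin 5: place 3, 1 left
bin 6: place 3, 7 left
bin 6: place 3, 4 left
bin 6: place 3, 1 left
6 bins × 10 = 60; used 50; unused 10.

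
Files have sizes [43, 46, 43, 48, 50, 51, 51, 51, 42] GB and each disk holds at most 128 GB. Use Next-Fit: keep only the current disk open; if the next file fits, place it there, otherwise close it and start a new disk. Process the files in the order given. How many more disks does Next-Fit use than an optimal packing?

1

Next-Fit: [43,46] [43,48] [50,51] [51,51] [42] → 5 disks.
Total size 425 GB; any packing needs at least ⌈425/128⌉ = 4 disks.
An optimal packing achieves that bound: [51,51] [51,50] [48,46] [43,43,42] → 4 disks.
Excess: 5 − 4 = 1.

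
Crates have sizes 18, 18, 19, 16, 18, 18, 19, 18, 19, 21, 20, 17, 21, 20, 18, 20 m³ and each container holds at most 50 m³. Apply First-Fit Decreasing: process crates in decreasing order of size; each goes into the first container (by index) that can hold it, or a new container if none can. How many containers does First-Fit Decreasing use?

Sorted descending: 21, 21, 20, 20, 20, 19, 19, 19, 18, 18, 18, 18, 18, 18, 17, 16.
container 1: place 21 m³, 29 m³ left
container 1: place 21 m³, 8 m³ left
container 2: place 20 m³, 30 m³ left
container 2: place 20 m³, 10 m³ left
container 3: place 20 m³, 30 m³ left
container 3: place 19 m³, 11 m³ left
container 4: place 19 m³, 31 m³ left
container 4: place 19 m³, 12 m³ left
container 5: place 18 m³, 32 m³ left
container 5: place 18 m³, 14 m³ left
container 6: place 18 m³, 32 m³ left
container 6: place 18 m³, 14 m³ left
container 7: place 18 m³, 32 m³ left
container 7: place 18 m³, 14 m³ left
container 8: place 17 m³, 33 m³ left
container 8: place 16 m³, 17 m³ left

8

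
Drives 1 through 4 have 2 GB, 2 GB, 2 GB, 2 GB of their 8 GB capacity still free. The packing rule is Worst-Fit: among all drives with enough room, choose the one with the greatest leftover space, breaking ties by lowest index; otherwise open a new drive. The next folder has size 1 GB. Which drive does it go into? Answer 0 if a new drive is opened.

Drives with room: drive 1 (2 GB), drive 2 (2 GB), drive 3 (2 GB), drive 4 (2 GB).
Most room is drive 1 with 2 GB free.

1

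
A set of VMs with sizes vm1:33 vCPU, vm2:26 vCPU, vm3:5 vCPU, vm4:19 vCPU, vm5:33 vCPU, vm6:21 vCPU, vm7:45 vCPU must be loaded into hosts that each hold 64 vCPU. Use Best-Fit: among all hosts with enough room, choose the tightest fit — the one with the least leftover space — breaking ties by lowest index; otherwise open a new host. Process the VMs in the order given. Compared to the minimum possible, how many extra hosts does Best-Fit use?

1

Best-Fit: [33,26,5] [19,33] [21] [45] → 4 hosts.
Total size 182 vCPU; any packing needs at least ⌈182/64⌉ = 3 hosts.
An optimal packing achieves that bound: [45,19] [33,26,5] [33,21] → 3 hosts.
Excess: 4 − 3 = 1.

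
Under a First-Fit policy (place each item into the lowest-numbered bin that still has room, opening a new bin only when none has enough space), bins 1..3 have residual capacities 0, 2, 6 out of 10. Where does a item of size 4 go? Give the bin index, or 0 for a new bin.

Bins with room: bin 3 (6).
The first with room is bin 3.

3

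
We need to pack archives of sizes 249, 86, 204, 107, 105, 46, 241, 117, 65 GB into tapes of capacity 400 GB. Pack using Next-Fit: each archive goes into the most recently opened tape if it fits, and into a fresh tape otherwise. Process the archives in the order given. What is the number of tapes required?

Put 249 GB in tape 1; 151 GB remain.
Put 86 GB in tape 1; 65 GB remain.
Put 204 GB in tape 2; 196 GB remain.
Put 107 GB in tape 2; 89 GB remain.
Put 105 GB in tape 3; 295 GB remain.
Put 46 GB in tape 3; 249 GB remain.
Put 241 GB in tape 3; 8 GB remain.
Put 117 GB in tape 4; 283 GB remain.
Put 65 GB in tape 4; 218 GB remain.
Final tapes: [249,86] [204,107] [105,46,241] [117,65].

4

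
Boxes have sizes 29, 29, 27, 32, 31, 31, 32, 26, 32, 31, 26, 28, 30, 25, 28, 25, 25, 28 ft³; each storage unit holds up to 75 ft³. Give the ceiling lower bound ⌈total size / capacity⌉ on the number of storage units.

Total size = 29 + 29 + 27 + 32 + 31 + 31 + 32 + 26 + 32 + 31 + 26 + 28 + 30 + 25 + 28 + 25 + 25 + 28 = 515 ft³.
⌈515 / 75⌉ = 7.

7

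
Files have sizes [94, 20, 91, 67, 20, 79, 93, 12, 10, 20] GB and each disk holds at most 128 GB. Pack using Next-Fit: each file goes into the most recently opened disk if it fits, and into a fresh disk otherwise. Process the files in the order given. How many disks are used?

94 GB → disk 1 (remaining 34 GB)
20 GB → disk 1 (remaining 14 GB)
91 GB → disk 2 (remaining 37 GB)
67 GB → disk 3 (remaining 61 GB)
20 GB → disk 3 (remaining 41 GB)
79 GB → disk 4 (remaining 49 GB)
93 GB → disk 5 (remaining 35 GB)
12 GB → disk 5 (remaining 23 GB)
10 GB → disk 5 (remaining 13 GB)
20 GB → disk 6 (remaining 108 GB)

6 disks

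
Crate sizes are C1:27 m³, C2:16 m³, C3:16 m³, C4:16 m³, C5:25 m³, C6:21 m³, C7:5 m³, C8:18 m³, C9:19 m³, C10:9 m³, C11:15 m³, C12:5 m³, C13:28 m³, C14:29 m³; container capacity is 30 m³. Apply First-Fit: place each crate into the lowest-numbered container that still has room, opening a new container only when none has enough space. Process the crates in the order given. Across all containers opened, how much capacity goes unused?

81

Put C1 (27 m³) in container 1; 3 m³ remain.
Put C2 (16 m³) in container 2; 14 m³ remain.
Put C3 (16 m³) in container 3; 14 m³ remain.
Put C4 (16 m³) in container 4; 14 m³ remain.
Put C5 (25 m³) in container 5; 5 m³ remain.
Put C6 (21 m³) in container 6; 9 m³ remain.
Put C7 (5 m³) in container 2; 9 m³ remain.
Put C8 (18 m³) in container 7; 12 m³ remain.
Put C9 (19 m³) in container 8; 11 m³ remain.
Put C10 (9 m³) in container 2; 0 m³ remain.
Put C11 (15 m³) in container 9; 15 m³ remain.
Put C12 (5 m³) in container 3; 9 m³ remain.
Put C13 (28 m³) in container 10; 2 m³ remain.
Put C14 (29 m³) in container 11; 1 m³ remain.
11 containers × 30 m³ = 330 m³; used 249 m³; unused 81 m³.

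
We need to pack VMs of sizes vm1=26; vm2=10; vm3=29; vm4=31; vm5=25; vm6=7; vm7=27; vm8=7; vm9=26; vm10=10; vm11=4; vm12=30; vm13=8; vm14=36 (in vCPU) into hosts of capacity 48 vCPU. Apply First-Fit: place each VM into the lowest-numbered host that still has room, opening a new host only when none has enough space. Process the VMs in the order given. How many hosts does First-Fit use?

8

Put vm1 (26 vCPU) in host 1; 22 vCPU remain.
Put vm2 (10 vCPU) in host 1; 12 vCPU remain.
Put vm3 (29 vCPU) in host 2; 19 vCPU remain.
Put vm4 (31 vCPU) in host 3; 17 vCPU remain.
Put vm5 (25 vCPU) in host 4; 23 vCPU remain.
Put vm6 (7 vCPU) in host 1; 5 vCPU remain.
Put vm7 (27 vCPU) in host 5; 21 vCPU remain.
Put vm8 (7 vCPU) in host 2; 12 vCPU remain.
Put vm9 (26 vCPU) in host 6; 22 vCPU remain.
Put vm10 (10 vCPU) in host 2; 2 vCPU remain.
Put vm11 (4 vCPU) in host 1; 1 vCPU remain.
Put vm12 (30 vCPU) in host 7; 18 vCPU remain.
Put vm13 (8 vCPU) in host 3; 9 vCPU remain.
Put vm14 (36 vCPU) in host 8; 12 vCPU remain.
Final hosts: [26,10,7,4] [29,7,10] [31,8] [25] [27] [26] [30] [36].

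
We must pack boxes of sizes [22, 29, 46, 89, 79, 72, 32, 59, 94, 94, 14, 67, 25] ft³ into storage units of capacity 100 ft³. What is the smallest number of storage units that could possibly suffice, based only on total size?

Total size = 22 + 29 + 46 + 89 + 79 + 72 + 32 + 59 + 94 + 94 + 14 + 67 + 25 = 722 ft³.
⌈722 / 100⌉ = 8.

8 storage units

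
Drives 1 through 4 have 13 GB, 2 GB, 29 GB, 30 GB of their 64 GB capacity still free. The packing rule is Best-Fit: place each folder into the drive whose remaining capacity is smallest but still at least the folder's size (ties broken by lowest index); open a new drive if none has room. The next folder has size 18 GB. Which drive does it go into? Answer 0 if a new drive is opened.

Drives with room: drive 3 (29 GB), drive 4 (30 GB).
Tightest fit is drive 3 with 29 GB free.

3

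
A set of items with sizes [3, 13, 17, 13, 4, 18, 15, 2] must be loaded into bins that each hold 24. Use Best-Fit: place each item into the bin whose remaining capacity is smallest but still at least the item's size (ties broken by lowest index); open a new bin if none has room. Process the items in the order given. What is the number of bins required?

5

3 → bin 1 (remaining 21)
13 → bin 1 (remaining 8)
17 → bin 2 (remaining 7)
13 → bin 3 (remaining 11)
4 → bin 2 (remaining 3)
18 → bin 4 (remaining 6)
15 → bin 5 (remaining 9)
2 → bin 2 (remaining 1)
Final bins: [3,13] [17,4,2] [13] [18] [15].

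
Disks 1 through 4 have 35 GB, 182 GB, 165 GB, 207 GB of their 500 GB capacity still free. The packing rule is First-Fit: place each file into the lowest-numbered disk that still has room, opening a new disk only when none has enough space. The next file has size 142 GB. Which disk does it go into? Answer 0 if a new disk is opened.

Disks with room: disk 2 (182 GB), disk 3 (165 GB), disk 4 (207 GB).
The first with room is disk 2.

2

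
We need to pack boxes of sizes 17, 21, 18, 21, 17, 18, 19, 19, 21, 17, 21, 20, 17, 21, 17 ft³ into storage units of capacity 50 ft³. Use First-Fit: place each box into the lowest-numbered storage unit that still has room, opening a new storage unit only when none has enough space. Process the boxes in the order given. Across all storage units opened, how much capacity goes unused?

116

Put 17 ft³ in storage unit 1; 33 ft³ remain.
Put 21 ft³ in storage unit 1; 12 ft³ remain.
Put 18 ft³ in storage unit 2; 32 ft³ remain.
Put 21 ft³ in storage unit 2; 11 ft³ remain.
Put 17 ft³ in storage unit 3; 33 ft³ remain.
Put 18 ft³ in storage unit 3; 15 ft³ remain.
Put 19 ft³ in storage unit 4; 31 ft³ remain.
Put 19 ft³ in storage unit 4; 12 ft³ remain.
Put 21 ft³ in storage unit 5; 29 ft³ remain.
Put 17 ft³ in storage unit 5; 12 ft³ remain.
Put 21 ft³ in storage unit 6; 29 ft³ remain.
Put 20 ft³ in storage unit 6; 9 ft³ remain.
Put 17 ft³ in storage unit 7; 33 ft³ remain.
Put 21 ft³ in storage unit 7; 12 ft³ remain.
Put 17 ft³ in storage unit 8; 33 ft³ remain.
8 storage units × 50 ft³ = 400 ft³; used 284 ft³; unused 116 ft³.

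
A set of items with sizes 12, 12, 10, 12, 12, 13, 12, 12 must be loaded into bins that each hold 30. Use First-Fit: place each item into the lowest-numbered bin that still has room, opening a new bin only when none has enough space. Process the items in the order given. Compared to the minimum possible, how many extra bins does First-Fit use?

First-Fit: [12,12] [10,12] [12,13] [12,12] → 4 bins.
Total size 95; any packing needs at least ⌈95/30⌉ = 4 bins.
So 4 is already optimal.

0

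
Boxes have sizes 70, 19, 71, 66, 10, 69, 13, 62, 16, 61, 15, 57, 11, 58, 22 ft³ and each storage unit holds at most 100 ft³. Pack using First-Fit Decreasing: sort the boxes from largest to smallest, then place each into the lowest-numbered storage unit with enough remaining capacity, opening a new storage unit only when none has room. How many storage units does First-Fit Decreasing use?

8

Sorted descending: 71, 70, 69, 66, 62, 61, 58, 57, 22, 19, 16, 15, 13, 11, 10.
storage unit 1: place 71 ft³, 29 ft³ left
storage unit 2: place 70 ft³, 30 ft³ left
storage unit 3: place 69 ft³, 31 ft³ left
storage unit 4: place 66 ft³, 34 ft³ left
storage unit 5: place 62 ft³, 38 ft³ left
storage unit 6: place 61 ft³, 39 ft³ left
storage unit 7: place 58 ft³, 42 ft³ left
storage unit 8: place 57 ft³, 43 ft³ left
storage unit 1: place 22 ft³, 7 ft³ left
storage unit 2: place 19 ft³, 11 ft³ left
storage unit 3: place 16 ft³, 15 ft³ left
storage unit 3: place 15 ft³, 0 ft³ left
storage unit 4: place 13 ft³, 21 ft³ left
storage unit 2: place 11 ft³, 0 ft³ left
storage unit 4: place 10 ft³, 11 ft³ left
Final storage units: [71,22] [70,19,11] [69,16,15] [66,13,10] [62] [61] [58] [57].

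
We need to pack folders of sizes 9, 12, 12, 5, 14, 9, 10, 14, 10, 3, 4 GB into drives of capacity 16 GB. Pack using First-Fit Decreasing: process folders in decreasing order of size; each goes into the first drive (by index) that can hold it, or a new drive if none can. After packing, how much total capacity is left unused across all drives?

Sorted descending: 14, 14, 12, 12, 10, 10, 9, 9, 5, 4, 3.
Put 14 GB in drive 1; 2 GB remain.
Put 14 GB in drive 2; 2 GB remain.
Put 12 GB in drive 3; 4 GB remain.
Put 12 GB in drive 4; 4 GB remain.
Put 10 GB in drive 5; 6 GB remain.
Put 10 GB in drive 6; 6 GB remain.
Put 9 GB in drive 7; 7 GB remain.
Put 9 GB in drive 8; 7 GB remain.
Put 5 GB in drive 5; 1 GB remain.
Put 4 GB in drive 3; 0 GB remain.
Put 3 GB in drive 4; 1 GB remain.
8 drives × 16 GB = 128 GB; used 102 GB; unused 26 GB.

26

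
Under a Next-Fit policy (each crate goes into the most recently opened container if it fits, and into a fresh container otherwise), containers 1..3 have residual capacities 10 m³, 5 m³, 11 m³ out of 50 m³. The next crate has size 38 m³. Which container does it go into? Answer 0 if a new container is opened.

0

Next-Fit only looks at container 3, which has 11 m³ free.
38 m³ does not fit, so a new container is opened.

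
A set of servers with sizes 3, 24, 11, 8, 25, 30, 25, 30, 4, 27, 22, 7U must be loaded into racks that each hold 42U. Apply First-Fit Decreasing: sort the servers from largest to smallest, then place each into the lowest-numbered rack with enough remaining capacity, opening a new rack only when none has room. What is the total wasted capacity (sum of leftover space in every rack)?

78

Sorted descending: 30, 30, 27, 25, 25, 24, 22, 11, 8, 7, 4, 3.
rack 1: place 30U, 12U left
rack 2: place 30U, 12U left
rack 3: place 27U, 15U left
rack 4: place 25U, 17U left
rack 5: place 25U, 17U left
rack 6: place 24U, 18U left
rack 7: place 22U, 20U left
rack 1: place 11U, 1U left
rack 2: place 8U, 4U left
rack 3: place 7U, 8U left
rack 2: place 4U, 0U left
rack 3: place 3U, 5U left
7 racks × 42U = 294U; used 216U; unused 78U.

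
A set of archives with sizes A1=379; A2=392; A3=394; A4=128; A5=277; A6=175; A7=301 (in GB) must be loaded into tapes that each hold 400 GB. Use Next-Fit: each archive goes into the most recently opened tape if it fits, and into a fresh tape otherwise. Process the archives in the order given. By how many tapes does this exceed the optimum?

Next-Fit: [379] [392] [394] [128] [277] [175] [301] → 7 tapes.
Total size 2046 GB; any packing needs at least ⌈2046/400⌉ = 6 tapes.
An optimal packing achieves that bound: [394] [392] [379] [301] [277] [175,128] → 6 tapes.
Excess: 7 − 6 = 1.

1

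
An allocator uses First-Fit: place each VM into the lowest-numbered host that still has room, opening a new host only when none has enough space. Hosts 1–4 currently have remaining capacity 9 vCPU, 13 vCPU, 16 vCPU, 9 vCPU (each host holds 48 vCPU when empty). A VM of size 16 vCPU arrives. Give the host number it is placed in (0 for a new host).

Hosts with room: host 3 (16 vCPU).
The first with room is host 3.

3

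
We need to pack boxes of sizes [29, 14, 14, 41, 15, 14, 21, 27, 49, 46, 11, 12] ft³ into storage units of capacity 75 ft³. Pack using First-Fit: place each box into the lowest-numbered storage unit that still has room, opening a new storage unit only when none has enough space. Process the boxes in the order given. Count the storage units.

5

29 ft³ → storage unit 1 (remaining 46 ft³)
14 ft³ → storage unit 1 (remaining 32 ft³)
14 ft³ → storage unit 1 (remaining 18 ft³)
41 ft³ → storage unit 2 (remaining 34 ft³)
15 ft³ → storage unit 1 (remaining 3 ft³)
14 ft³ → storage unit 2 (remaining 20 ft³)
21 ft³ → storage unit 3 (remaining 54 ft³)
27 ft³ → storage unit 3 (remaining 27 ft³)
49 ft³ → storage unit 4 (remaining 26 ft³)
46 ft³ → storage unit 5 (remaining 29 ft³)
11 ft³ → storage unit 2 (remaining 9 ft³)
12 ft³ → storage unit 3 (remaining 15 ft³)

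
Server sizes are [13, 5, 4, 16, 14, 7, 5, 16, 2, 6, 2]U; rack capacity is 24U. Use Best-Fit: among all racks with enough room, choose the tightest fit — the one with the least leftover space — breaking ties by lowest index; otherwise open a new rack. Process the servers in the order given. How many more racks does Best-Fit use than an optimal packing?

0

Best-Fit: [13,5,4,2] [16,7] [14,5] [16,6,2] → 4 racks.
Total size 90U; any packing needs at least ⌈90/24⌉ = 4 racks.
So 4 is already optimal.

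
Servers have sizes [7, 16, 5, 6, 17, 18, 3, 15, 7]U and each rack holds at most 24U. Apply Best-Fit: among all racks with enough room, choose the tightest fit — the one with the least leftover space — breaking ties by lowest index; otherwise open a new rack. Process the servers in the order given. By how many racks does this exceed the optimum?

Best-Fit: [7,16] [5,6] [17,7] [18,3] [15] → 5 racks.
Total size 94U; any packing needs at least ⌈94/24⌉ = 4 racks.
An optimal packing achieves that bound: [18,6] [17,7] [16,7] [15,5,3] → 4 racks.
Excess: 5 − 4 = 1.

1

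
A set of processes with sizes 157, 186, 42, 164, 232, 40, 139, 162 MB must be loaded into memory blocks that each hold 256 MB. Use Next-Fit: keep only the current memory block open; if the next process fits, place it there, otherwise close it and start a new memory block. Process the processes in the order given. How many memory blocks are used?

memory block 1: place 157 MB, 99 MB left
memory block 2: place 186 MB, 70 MB left
memory block 2: place 42 MB, 28 MB left
memory block 3: place 164 MB, 92 MB left
memory block 4: place 232 MB, 24 MB left
memory block 5: place 40 MB, 216 MB left
memory block 5: place 139 MB, 77 MB left
memory block 6: place 162 MB, 94 MB left

6 memory blocks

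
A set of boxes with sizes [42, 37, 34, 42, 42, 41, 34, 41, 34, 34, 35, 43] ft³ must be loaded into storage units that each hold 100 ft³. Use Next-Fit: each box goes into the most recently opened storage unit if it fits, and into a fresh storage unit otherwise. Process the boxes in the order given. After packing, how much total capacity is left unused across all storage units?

Put 42 ft³ in storage unit 1; 58 ft³ remain.
Put 37 ft³ in storage unit 1; 21 ft³ remain.
Put 34 ft³ in storage unit 2; 66 ft³ remain.
Put 42 ft³ in storage unit 2; 24 ft³ remain.
Put 42 ft³ in storage unit 3; 58 ft³ remain.
Put 41 ft³ in storage unit 3; 17 ft³ remain.
Put 34 ft³ in storage unit 4; 66 ft³ remain.
Put 41 ft³ in storage unit 4; 25 ft³ remain.
Put 34 ft³ in storage unit 5; 66 ft³ remain.
Put 34 ft³ in storage unit 5; 32 ft³ remain.
Put 35 ft³ in storage unit 6; 65 ft³ remain.
Put 43 ft³ in storage unit 6; 22 ft³ remain.
6 storage units × 100 ft³ = 600 ft³; used 459 ft³; unused 141 ft³.

141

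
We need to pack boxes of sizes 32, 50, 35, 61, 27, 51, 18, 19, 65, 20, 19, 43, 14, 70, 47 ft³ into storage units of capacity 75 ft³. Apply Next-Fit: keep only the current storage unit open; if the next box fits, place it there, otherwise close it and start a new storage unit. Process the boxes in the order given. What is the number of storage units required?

12 storage units

Put 32 ft³ in storage unit 1; 43 ft³ remain.
Put 50 ft³ in storage unit 2; 25 ft³ remain.
Put 35 ft³ in storage unit 3; 40 ft³ remain.
Put 61 ft³ in storage unit 4; 14 ft³ remain.
Put 27 ft³ in storage unit 5; 48 ft³ remain.
Put 51 ft³ in storage unit 6; 24 ft³ remain.
Put 18 ft³ in storage unit 6; 6 ft³ remain.
Put 19 ft³ in storage unit 7; 56 ft³ remain.
Put 65 ft³ in storage unit 8; 10 ft³ remain.
Put 20 ft³ in storage unit 9; 55 ft³ remain.
Put 19 ft³ in storage unit 9; 36 ft³ remain.
Put 43 ft³ in storage unit 10; 32 ft³ remain.
Put 14 ft³ in storage unit 10; 18 ft³ remain.
Put 70 ft³ in storage unit 11; 5 ft³ remain.
Put 47 ft³ in storage unit 12; 28 ft³ remain.
Final storage units: [32] [50] [35] [61] [27] [51,18] [19] [65] [20,19] [43,14] [70] [47].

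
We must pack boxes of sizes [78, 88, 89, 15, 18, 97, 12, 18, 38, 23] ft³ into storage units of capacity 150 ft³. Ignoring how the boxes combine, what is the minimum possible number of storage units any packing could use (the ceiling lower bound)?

Total size = 78 + 88 + 89 + 15 + 18 + 97 + 12 + 18 + 38 + 23 = 476 ft³.
⌈476 / 150⌉ = 4.

4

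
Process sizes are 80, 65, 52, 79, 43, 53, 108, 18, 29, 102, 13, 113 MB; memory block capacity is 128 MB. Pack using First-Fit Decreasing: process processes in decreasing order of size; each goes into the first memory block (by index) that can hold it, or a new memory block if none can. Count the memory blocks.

7 memory blocks

Sorted descending: 113, 108, 102, 80, 79, 65, 53, 52, 43, 29, 18, 13.
Put 113 MB in memory block 1; 15 MB remain.
Put 108 MB in memory block 2; 20 MB remain.
Put 102 MB in memory block 3; 26 MB remain.
Put 80 MB in memory block 4; 48 MB remain.
Put 79 MB in memory block 5; 49 MB remain.
Put 65 MB in memory block 6; 63 MB remain.
Put 53 MB in memory block 6; 10 MB remain.
Put 52 MB in memory block 7; 76 MB remain.
Put 43 MB in memory block 4; 5 MB remain.
Put 29 MB in memory block 5; 20 MB remain.
Put 18 MB in memory block 2; 2 MB remain.
Put 13 MB in memory block 1; 2 MB remain.
Final memory blocks: [113,13] [108,18] [102] [80,43] [79,29] [65,53] [52].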